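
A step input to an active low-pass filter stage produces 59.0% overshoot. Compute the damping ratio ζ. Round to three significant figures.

ζ ≈ 0.166

ζ = −ln(OS)/√(π² + (ln OS)²). With OS = 0.590, ln OS = −0.5276 and ζ = 0.5276/3.186 = 0.166.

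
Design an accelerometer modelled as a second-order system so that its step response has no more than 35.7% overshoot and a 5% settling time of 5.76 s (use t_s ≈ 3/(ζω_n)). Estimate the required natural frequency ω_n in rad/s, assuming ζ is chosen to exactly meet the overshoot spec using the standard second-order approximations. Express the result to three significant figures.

ω_n ≈ 1.67 rad/s

From %OS = 100·exp(−πζ/√(1−ζ²)), invert to get ζ = −ln(OS)/√(π² + ln²(OS)) with OS = 0.357.
−ln 0.357 = 1.030, so ζ = 1.030/√(π² + 1.061) = 0.312.
Then ω_n = 3/(ζ t_s) = 3/(0.312 × 5.76) = 1.67 rad/s.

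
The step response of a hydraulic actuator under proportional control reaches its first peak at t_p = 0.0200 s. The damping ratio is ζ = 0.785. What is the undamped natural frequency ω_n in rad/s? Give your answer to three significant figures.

ω_n ≈ 254 rad/s

Peak time t_p = π/ω_d, so ω_d = π/t_p = π/0.0200 = 157 rad/s.
ω_n = ω_d/√(1−ζ²) = 157/√0.384 = 254 rad/s.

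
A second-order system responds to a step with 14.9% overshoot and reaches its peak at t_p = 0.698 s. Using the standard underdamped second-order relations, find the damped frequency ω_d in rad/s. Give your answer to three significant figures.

ω_d ≈ 4.50 rad/s

t_p = π/ω_d, so ω_d = π/0.698 = 4.50 rad/s.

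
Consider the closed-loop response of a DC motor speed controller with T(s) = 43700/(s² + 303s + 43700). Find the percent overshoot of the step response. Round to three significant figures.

Matching coefficients with s² + 2ζω_n s + ω_n² gives ω_n² = 43700 ⇒ ω_n = 209 rad/s, and ζ = 303/(2ω_n) = 0.725.
Overshoot: exp(−π·0.725/√(1−0.725²)) = 0.0367, i.e. 3.67%.

%OS ≈ 3.67%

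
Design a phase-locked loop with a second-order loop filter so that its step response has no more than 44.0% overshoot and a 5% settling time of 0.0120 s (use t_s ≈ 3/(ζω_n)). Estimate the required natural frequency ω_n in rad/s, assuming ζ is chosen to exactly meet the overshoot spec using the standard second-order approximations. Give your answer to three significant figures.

Inverting the overshoot relation: ζ = |ln 0.440|/√(π² + ln²0.440) = 0.253.
From t_s ≈ 3/(ζω_n): ω_n = 3/(ζ·t_s) = 3/(0.253·0.0120) = 989 rad/s.

ω_n ≈ 989 rad/s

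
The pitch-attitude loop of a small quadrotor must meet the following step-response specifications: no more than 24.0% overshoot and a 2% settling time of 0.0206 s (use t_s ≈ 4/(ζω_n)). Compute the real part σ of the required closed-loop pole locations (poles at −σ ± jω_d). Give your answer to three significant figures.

The settling-time spec alone fixes σ = ζω_n = 4/t_s = 4/0.0206 = 194.
(Overshoot then fixes ζ = 0.414 and hence ω_d = σ·√(1−ζ²)/ζ = 427 rad/s.)

σ ≈ 194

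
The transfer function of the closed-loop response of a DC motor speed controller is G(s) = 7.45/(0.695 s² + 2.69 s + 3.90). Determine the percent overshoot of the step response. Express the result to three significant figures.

%OS ≈ 1.17%

Dividing through by 0.695: denominator becomes s² + 3.871 s + 5.612.
So ω_n = √5.612 = 2.37 rad/s and ζ = 3.871/(2·2.37) = 0.817.
Overshoot: exp(−π·0.817/√(1−0.817²)) = 0.0117, i.e. 1.17%.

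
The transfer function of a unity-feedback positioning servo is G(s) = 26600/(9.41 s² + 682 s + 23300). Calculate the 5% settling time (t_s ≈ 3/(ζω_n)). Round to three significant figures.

Dividing through by 9.41: denominator becomes s² + 72.48 s + 2476.
So ω_n = √2476 = 49.8 rad/s and ζ = 72.48/(2·49.8) = 0.728.
t_s ≈ 3/(ζω_n) = 0.0828 s.

t_s ≈ 0.0828 s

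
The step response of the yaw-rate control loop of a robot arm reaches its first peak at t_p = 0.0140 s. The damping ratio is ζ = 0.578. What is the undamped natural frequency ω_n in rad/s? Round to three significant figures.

ω_n ≈ 275 rad/s

Peak time t_p = π/ω_d, so ω_d = π/t_p = π/0.0140 = 224 rad/s.
ω_n = ω_d/√(1−ζ²) = 224/√0.666 = 275 rad/s.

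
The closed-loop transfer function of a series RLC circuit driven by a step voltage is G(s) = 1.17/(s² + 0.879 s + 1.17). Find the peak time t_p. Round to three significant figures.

t_p ≈ 3.18 s

Matching coefficients with s² + 2ζω_n s + ω_n² gives ω_n² = 1.17 ⇒ ω_n = 1.08 rad/s, and ζ = 0.879/(2ω_n) = 0.406.
ω_d = 1.08·√(1 − 0.406²) = 0.988 rad/s. Then t_p = π/ω_d = 3.18 s.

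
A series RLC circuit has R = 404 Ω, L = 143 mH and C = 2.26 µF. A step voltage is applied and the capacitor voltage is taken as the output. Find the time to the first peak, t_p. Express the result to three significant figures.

t_p ≈ 0.00300 s

For a series RLC circuit (capacitor voltage as output), ω_n = 1/√(LC) = 1/√(143 mH · 2.26 µF) = 1760 rad/s.
ζ = (R/2)·√(C/L) = (404/2)·√(2.26 µF/143 mH) = 0.803.
ω_d = 1760·√(1 − 0.803²) = 1050 rad/s. t_p = π/ω_d = 0.00300 s.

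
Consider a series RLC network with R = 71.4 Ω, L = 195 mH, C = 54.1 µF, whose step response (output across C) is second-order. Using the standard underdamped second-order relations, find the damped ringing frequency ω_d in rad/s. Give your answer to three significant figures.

ω_d ≈ 248 rad/s

For a series RLC circuit (capacitor voltage as output), ω_n = 1/√(LC) = 1/√(195 mH · 54.1 µF) = 308 rad/s.
ζ = (R/2)·√(C/L) = (71.4/2)·√(54.1 µF/195 mH) = 0.595.
ω_d = 308·√(1 − 0.595²) = 248 rad/s.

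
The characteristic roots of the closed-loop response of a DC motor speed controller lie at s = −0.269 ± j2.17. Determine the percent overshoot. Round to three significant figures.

|pole| = ω_n = √(0.269² + 2.17²) = 2.19 rad/s; ζ = cos θ = σ/ω_n = 0.123.
Overshoot: exp(−π·0.123/√(1−0.123²)) = 0.677, i.e. 67.7%.

%OS ≈ 67.7%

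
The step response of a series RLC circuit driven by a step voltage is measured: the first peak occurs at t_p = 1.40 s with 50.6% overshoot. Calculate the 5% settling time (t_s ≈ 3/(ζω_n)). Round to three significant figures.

t_s ≈ 6.17 s

From the overshoot, ζ = −ln(OS)/√(π²+ln²(OS)) = 0.212.
From t_p = π/ω_d, ω_d = π/1.40 = 2.24 rad/s, so ω_n = ω_d/√(1−ζ²) = 2.30 rad/s.
t_s ≈ 3/(ζω_n) = 3/(0.212·2.30) = 6.17 s.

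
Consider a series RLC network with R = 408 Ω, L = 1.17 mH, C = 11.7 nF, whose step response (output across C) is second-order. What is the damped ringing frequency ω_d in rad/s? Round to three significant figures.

ω_d ≈ 207000 rad/s

For a series RLC circuit (capacitor voltage as output), ω_n = 1/√(LC) = 1/√(1.17 mH · 11.7 nF) = 270000 rad/s.
ζ = (R/2)·√(C/L) = (408/2)·√(11.7 nF/1.17 mH) = 0.645.
ω_d = ω_n√(1−ζ²) = 207000 rad/s.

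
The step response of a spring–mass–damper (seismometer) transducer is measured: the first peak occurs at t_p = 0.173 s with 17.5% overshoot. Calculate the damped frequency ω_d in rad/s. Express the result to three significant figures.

t_p = π/ω_d, so ω_d = π/0.173 = 18.2 rad/s.

ω_d ≈ 18.2 rad/s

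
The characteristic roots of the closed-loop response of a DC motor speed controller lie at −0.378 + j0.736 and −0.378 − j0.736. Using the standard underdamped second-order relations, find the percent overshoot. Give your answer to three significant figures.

The poles are at −σ ± jω_d with σ = 0.378 and ω_d = 0.736, so ω_n = √(σ²+ω_d²) = 0.827 rad/s and ζ = σ/ω_n = 0.457.
%OS = 100 e^{−πζ/√(1−ζ²)} with ζ = 0.457 gives 19.9%.

%OS ≈ 19.9%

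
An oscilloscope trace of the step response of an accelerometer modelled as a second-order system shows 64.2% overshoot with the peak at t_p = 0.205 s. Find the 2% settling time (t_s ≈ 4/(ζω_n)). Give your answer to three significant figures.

t_s ≈ 1.85 s

From the overshoot, ζ = −ln(OS)/√(π²+ln²(OS)) = 0.140.
t_p = π/ω_d ⇒ ω_d = 15.3 rad/s; then ω_n = ω_d/√(1−ζ²) = 15.5 rad/s.
t_s ≈ 4/(ζω_n) = 4/(0.140·15.5) = 1.85 s.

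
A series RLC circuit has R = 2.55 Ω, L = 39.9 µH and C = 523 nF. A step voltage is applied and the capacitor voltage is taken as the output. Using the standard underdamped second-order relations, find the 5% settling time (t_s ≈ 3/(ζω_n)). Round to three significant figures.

t_s ≈ 0.0000939 s

For a series RLC circuit (capacitor voltage as output), ω_n = 1/√(LC) = 1/√(39.9 µH · 523 nF) = 219000 rad/s.
ζ = (R/2)·√(C/L) = (2.55/2)·√(523 nF/39.9 µH) = 0.146.
t_s ≈ 3/(ζω_n) = 0.0000939 s.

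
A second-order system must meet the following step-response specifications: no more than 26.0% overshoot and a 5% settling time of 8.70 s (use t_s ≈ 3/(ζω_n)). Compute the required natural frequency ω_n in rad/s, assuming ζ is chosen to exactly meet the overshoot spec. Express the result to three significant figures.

From %OS = 100·exp(−πζ/√(1−ζ²)), invert to get ζ = −ln(OS)/√(π² + ln²(OS)) with OS = 0.260.
−ln 0.260 = 1.347, so ζ = 1.347/√(π² + 1.815) = 0.394.
Then ω_n = 3/(ζ t_s) = 3/(0.394 × 8.70) = 0.875 rad/s.

ω_n ≈ 0.875 rad/s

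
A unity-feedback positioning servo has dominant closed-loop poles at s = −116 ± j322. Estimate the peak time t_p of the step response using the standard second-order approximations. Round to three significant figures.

t_p ≈ 0.00976 s

t_p = π/ω_d with ω_d = 322 (the imaginary part), so t_p = 0.00976 s.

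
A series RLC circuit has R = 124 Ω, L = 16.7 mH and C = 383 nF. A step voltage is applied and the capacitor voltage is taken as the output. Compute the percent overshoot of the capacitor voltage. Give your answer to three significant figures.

For a series RLC circuit (capacitor voltage as output), ω_n = 1/√(LC) = 1/√(16.7 mH · 383 nF) = 12500 rad/s.
ζ = (R/2)·√(C/L) = (124/2)·√(383 nF/16.7 mH) = 0.297.
%OS = 100·exp(−πζ/√(1−ζ²)) = 37.6%.

%OS ≈ 37.6%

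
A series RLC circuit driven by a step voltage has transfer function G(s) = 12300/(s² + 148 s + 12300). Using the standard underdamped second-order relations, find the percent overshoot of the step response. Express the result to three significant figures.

%OS ≈ 5.99%

ω_n = √12300 = 111 rad/s; ζ = 148/(2·111) = 0.667.
%OS = 100 e^{−πζ/√(1−ζ²)} with ζ = 0.667 gives 5.99%.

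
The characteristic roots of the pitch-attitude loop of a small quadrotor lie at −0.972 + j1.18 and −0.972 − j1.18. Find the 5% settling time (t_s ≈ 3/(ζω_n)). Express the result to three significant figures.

t_s ≈ 3.09 s

For poles at −σ ± jω_d, ζω_n = σ = 0.972, so t_s ≈ 3/σ = 3.09 s.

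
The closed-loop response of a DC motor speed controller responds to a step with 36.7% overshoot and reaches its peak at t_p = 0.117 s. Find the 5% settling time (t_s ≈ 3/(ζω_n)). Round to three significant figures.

t_s ≈ 0.350 s

The overshoot fixes ζ = −ln(OS)/√(π²+ln²(OS)) = 0.304.
From t_p = π/ω_d, ω_d = π/0.117 = 26.9 rad/s, so ω_n = ω_d/√(1−ζ²) = 28.2 rad/s.
t_s ≈ 3/(ζω_n) = 3/(0.304·28.2) = 0.350 s.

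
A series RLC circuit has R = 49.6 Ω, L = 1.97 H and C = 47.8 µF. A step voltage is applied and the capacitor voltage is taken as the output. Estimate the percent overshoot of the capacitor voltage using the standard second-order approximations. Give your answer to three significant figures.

For a series RLC circuit (capacitor voltage as output), ω_n = 1/√(LC) = 1/√(1.97 H · 47.8 µF) = 103 rad/s.
ζ = (R/2)·√(C/L) = (49.6/2)·√(47.8 µF/1.97 H) = 0.122.
Overshoot: exp(−π·0.122/√(1−0.122²)) = 0.679, i.e. 67.9%.

%OS ≈ 67.9%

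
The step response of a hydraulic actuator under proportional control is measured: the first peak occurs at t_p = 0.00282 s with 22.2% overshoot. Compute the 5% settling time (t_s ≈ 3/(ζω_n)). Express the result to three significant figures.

t_s ≈ 0.00562 s

From the overshoot, ζ = −ln(OS)/√(π²+ln²(OS)) = 0.432.
From t_p = π/ω_d, ω_d = π/0.00282 = 1110 rad/s, so ω_n = ω_d/√(1−ζ²) = 1240 rad/s.
t_s ≈ 3/(ζω_n) = 3/(0.432·1240) = 0.00562 s.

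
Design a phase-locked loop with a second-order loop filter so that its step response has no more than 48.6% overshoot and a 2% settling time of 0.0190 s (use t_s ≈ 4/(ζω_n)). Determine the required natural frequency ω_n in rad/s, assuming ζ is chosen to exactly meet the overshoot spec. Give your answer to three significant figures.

From %OS = 100·exp(−πζ/√(1−ζ²)), invert to get ζ = −ln(OS)/√(π² + ln²(OS)) with OS = 0.486.
−ln 0.486 = 0.7215, so ζ = 0.7215/√(π² + 0.5206) = 0.224.
Then ω_n = 4/(ζ t_s) = 4/(0.224 × 0.0190) = 940 rad/s.

ω_n ≈ 940 rad/s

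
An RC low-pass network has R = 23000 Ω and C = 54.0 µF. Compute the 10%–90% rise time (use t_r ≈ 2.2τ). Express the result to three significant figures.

t_r ≈ 2.73 s

τ = RC = 23000 × 54.0 µF = 1.24 s.
t_r ≈ 2.2τ = 2.73 s.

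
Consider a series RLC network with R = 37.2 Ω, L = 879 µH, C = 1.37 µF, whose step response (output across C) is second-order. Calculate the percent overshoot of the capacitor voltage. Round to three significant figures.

For a series RLC circuit (capacitor voltage as output), ω_n = 1/√(LC) = 1/√(879 µH · 1.37 µF) = 28800 rad/s.
ζ = (R/2)·√(C/L) = (37.2/2)·√(1.37 µF/879 µH) = 0.734.
%OS = 100·exp(−πζ/√(1−ζ²)) = 3.34%.

%OS ≈ 3.34%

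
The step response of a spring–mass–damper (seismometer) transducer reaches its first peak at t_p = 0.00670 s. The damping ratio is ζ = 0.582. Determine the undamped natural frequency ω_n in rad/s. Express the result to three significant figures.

ω_n ≈ 577 rad/s

Peak time t_p = π/ω_d, so ω_d = π/t_p = π/0.00670 = 469 rad/s.
ω_n = ω_d/√(1−ζ²) = 469/√0.661 = 577 rad/s.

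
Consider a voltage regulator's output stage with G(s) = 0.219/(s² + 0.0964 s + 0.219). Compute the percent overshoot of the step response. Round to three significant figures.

Matching coefficients with s² + 2ζω_n s + ω_n² gives ω_n² = 0.219 ⇒ ω_n = 0.468 rad/s, and ζ = 0.0964/(2ω_n) = 0.103.
Overshoot: exp(−π·0.103/√(1−0.103²)) = 0.722, i.e. 72.2%.

%OS ≈ 72.2%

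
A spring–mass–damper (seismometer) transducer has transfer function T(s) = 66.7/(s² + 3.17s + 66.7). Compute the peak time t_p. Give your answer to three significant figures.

Matching coefficients with s² + 2ζω_n s + ω_n² gives ω_n² = 66.7 ⇒ ω_n = 8.17 rad/s, and ζ = 3.17/(2ω_n) = 0.194.
ω_d = ω_n√(1−ζ²) = 8.01 rad/s. Then t_p = π/ω_d = 0.392 s.

t_p ≈ 0.392 s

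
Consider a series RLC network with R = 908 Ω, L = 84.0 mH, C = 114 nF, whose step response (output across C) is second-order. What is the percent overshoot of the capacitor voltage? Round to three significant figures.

%OS ≈ 14.1%

For a series RLC circuit (capacitor voltage as output), ω_n = 1/√(LC) = 1/√(84.0 mH · 114 nF) = 10200 rad/s.
ζ = (R/2)·√(C/L) = (908/2)·√(114 nF/84.0 mH) = 0.529.
Overshoot: exp(−π·0.529/√(1−0.529²)) = 0.141, i.e. 14.1%.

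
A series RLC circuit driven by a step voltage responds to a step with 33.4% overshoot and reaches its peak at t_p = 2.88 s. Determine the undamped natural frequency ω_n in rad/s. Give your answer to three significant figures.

ω_n ≈ 1.16 rad/s

The overshoot fixes ζ = −ln(OS)/√(π²+ln²(OS)) = 0.330.
From t_p = π/ω_d, ω_d = π/2.88 = 1.09 rad/s, so ω_n = ω_d/√(1−ζ²) = 1.16 rad/s.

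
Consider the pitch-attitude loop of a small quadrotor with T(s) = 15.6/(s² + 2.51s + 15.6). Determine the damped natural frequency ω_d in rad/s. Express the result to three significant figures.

ω_d ≈ 3.74 rad/s

ω_n = √15.6 = 3.95 rad/s; ζ = 2.51/(2·3.95) = 0.318.
ω_d = ω_n√(1−ζ²) = 3.74 rad/s.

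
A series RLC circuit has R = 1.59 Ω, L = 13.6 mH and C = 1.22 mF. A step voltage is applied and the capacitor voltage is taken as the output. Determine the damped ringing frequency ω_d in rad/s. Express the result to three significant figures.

ω_d ≈ 238 rad/s

For a series RLC circuit (capacitor voltage as output), ω_n = 1/√(LC) = 1/√(13.6 mH · 1.22 mF) = 245 rad/s.
ζ = (R/2)·√(C/L) = (1.59/2)·√(1.22 mF/13.6 mH) = 0.238.
ω_d = ω_n√(1−ζ²) = 238 rad/s.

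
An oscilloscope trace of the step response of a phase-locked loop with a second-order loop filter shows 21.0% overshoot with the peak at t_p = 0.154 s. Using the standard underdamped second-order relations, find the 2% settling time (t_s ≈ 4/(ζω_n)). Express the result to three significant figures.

t_s ≈ 0.395 s

ζ from %OS: ζ = |ln 0.210|/√(π²+ln²0.210) = 0.445.
From t_p = π/ω_d, ω_d = π/0.154 = 20.4 rad/s, so ω_n = ω_d/√(1−ζ²) = 22.8 rad/s.
t_s ≈ 4/(ζω_n) = 4/(0.445·22.8) = 0.395 s.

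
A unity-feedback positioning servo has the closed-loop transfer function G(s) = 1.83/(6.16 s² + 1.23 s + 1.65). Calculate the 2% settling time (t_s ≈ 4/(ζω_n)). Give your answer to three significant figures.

t_s ≈ 40.1 s

Dividing through by 6.16: denominator becomes s² + 0.1997 s + 0.2679.
So ω_n = √0.2679 = 0.518 rad/s and ζ = 0.1997/(2·0.518) = 0.193.
t_s ≈ 4/(ζω_n) = 40.1 s.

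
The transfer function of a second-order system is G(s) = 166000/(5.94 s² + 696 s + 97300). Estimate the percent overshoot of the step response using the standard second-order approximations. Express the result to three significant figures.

Dividing through by 5.94: denominator becomes s² + 117.2 s + 16380.
So ω_n = √16380 = 128 rad/s and ζ = 117.2/(2·128) = 0.458.
Overshoot: exp(−π·0.458/√(1−0.458²)) = 0.198, i.e. 19.8%.

%OS ≈ 19.8%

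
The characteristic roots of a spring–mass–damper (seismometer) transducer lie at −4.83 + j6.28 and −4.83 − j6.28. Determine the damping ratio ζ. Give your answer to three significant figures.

ζ ≈ 0.610

|pole| = ω_n = √(4.83² + 6.28²) = 7.92 rad/s; ζ = cos θ = σ/ω_n = 0.610.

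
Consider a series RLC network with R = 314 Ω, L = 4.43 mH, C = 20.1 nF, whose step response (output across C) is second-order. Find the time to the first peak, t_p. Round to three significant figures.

t_p ≈ 0.0000315 s

For a series RLC circuit (capacitor voltage as output), ω_n = 1/√(LC) = 1/√(4.43 mH · 20.1 nF) = 106000 rad/s.
ζ = (R/2)·√(C/L) = (314/2)·√(20.1 nF/4.43 mH) = 0.334.
ω_d = 106000·√(1 − 0.334²) = 99900 rad/s. t_p = π/ω_d = 0.0000315 s.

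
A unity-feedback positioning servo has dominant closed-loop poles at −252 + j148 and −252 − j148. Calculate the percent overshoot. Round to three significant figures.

|pole| = ω_n = √(252² + 148²) = 292 rad/s; ζ = cos θ = σ/ω_n = 0.862.
%OS = 100 e^{−πζ/√(1−ζ²)} with ζ = 0.862 gives 0.475%.

%OS ≈ 0.475%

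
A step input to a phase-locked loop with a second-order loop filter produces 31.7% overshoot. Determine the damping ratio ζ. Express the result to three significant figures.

ζ ≈ 0.343

ζ = −ln(OS)/√(π² + (ln OS)²). With OS = 0.317, ln OS = −1.149 and ζ = 1.149/3.345 = 0.343.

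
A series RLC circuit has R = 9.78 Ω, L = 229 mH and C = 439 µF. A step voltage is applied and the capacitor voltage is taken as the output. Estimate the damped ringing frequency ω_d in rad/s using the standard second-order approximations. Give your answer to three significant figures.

ω_d ≈ 97.4 rad/s

For a series RLC circuit (capacitor voltage as output), ω_n = 1/√(LC) = 1/√(229 mH · 439 µF) = 99.7 rad/s.
ζ = (R/2)·√(C/L) = (9.78/2)·√(439 µF/229 mH) = 0.214.
ω_d = ω_n√(1−ζ²) = 97.4 rad/s.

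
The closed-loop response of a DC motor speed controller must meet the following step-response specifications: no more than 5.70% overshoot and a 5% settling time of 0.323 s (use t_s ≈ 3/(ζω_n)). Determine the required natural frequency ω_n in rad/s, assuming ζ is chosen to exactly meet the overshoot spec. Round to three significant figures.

ζ = −ln(OS)/√(π² + (ln OS)²). With OS = 0.0570, ln OS = −2.865 and ζ = 2.865/4.252 = 0.674.
Then ω_n = 3/(ζ t_s) = 3/(0.674 × 0.323) = 13.8 rad/s.

ω_n ≈ 13.8 rad/s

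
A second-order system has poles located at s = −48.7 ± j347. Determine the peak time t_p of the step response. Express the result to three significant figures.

t_p ≈ 0.00905 s

t_p = π/ω_d with ω_d = 347 (the imaginary part), so t_p = 0.00905 s.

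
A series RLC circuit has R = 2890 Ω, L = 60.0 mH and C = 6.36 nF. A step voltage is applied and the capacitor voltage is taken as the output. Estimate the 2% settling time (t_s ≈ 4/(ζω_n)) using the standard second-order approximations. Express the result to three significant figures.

t_s ≈ 0.000166 s

For a series RLC circuit (capacitor voltage as output), ω_n = 1/√(LC) = 1/√(60.0 mH · 6.36 nF) = 51200 rad/s.
ζ = (R/2)·√(C/L) = (2890/2)·√(6.36 nF/60.0 mH) = 0.470.
t_s ≈ 4/(ζω_n) = 0.000166 s.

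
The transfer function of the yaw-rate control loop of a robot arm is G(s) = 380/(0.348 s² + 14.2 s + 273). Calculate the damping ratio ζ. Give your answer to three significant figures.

ζ ≈ 0.728

Dividing through by 0.348: denominator becomes s² + 40.80 s + 784.5.
So ω_n = √784.5 = 28.0 rad/s and ζ = 40.80/(2·28.0) = 0.728.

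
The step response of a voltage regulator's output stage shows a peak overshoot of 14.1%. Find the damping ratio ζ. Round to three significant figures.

ζ ≈ 0.529

From %OS = 100·exp(−πζ/√(1−ζ²)), invert to get ζ = −ln(OS)/√(π² + ln²(OS)) with OS = 0.141.
−ln 0.141 = 1.959, so ζ = 1.959/√(π² + 3.838) = 0.529.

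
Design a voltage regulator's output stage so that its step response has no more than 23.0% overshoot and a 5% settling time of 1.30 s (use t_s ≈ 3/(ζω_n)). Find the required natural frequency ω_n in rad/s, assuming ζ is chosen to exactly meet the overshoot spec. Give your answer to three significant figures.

ζ = −ln(OS)/√(π² + (ln OS)²). With OS = 0.230, ln OS = −1.470 and ζ = 1.470/3.468 = 0.424.
From t_s ≈ 3/(ζω_n): ω_n = 3/(ζ·t_s) = 3/(0.424·1.30) = 5.45 rad/s.

ω_n ≈ 5.45 rad/s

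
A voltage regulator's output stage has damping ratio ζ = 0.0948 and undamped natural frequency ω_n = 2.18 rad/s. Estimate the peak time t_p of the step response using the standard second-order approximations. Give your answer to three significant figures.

t_p ≈ 1.45 s

The damped frequency is ω_d = ω_n√(1−ζ²) = 2.18·√(1−0.00899) = 2.17 rad/s.
Peak time t_p = π/ω_d = π/2.17 = 1.45 s.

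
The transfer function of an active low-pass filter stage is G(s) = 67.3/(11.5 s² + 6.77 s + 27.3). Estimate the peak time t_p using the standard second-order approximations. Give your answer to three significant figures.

t_p ≈ 2.08 s

Dividing through by 11.5: denominator becomes s² + 0.5887 s + 2.374.
So ω_n = √2.374 = 1.54 rad/s and ζ = 0.5887/(2·1.54) = 0.191.
The damped frequency ω_d = ω_n√(1−ζ²) = 1.51 rad/s. t_p = π/ω_d = 2.08 s.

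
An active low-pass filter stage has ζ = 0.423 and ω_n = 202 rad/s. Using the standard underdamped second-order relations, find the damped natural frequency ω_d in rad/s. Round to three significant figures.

ω_d ≈ 183 rad/s

ω_d = ω_n√(1−ζ²) = 202·√0.821 = 183 rad/s.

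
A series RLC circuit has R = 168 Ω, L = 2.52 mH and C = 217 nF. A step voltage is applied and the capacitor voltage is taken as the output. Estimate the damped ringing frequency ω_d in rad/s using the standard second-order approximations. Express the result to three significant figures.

ω_d ≈ 26800 rad/s

For a series RLC circuit (capacitor voltage as output), ω_n = 1/√(LC) = 1/√(2.52 mH · 217 nF) = 42800 rad/s.
ζ = (R/2)·√(C/L) = (168/2)·√(217 nF/2.52 mH) = 0.779.
ω_d = 42800·√(1 − 0.779²) = 26800 rad/s.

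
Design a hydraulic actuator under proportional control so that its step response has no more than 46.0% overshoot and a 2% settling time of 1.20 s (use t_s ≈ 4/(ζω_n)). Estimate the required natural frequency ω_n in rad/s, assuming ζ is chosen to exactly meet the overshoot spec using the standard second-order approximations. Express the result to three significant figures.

ω_n ≈ 13.9 rad/s

Inverting the overshoot relation: ζ = |ln 0.460|/√(π² + ln²0.460) = 0.240.
From t_s ≈ 4/(ζω_n): ω_n = 4/(ζ·t_s) = 4/(0.240·1.20) = 13.9 rad/s.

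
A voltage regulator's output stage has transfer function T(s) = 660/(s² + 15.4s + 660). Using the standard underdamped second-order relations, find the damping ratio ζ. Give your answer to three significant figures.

ζ ≈ 0.300

Matching coefficients with s² + 2ζω_n s + ω_n² gives ω_n² = 660 ⇒ ω_n = 25.7 rad/s, and ζ = 15.4/(2ω_n) = 0.300.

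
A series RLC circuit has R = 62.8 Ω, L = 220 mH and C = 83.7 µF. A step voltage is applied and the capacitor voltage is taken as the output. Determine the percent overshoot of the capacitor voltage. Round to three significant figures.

%OS ≈ 8.77%

For a series RLC circuit (capacitor voltage as output), ω_n = 1/√(LC) = 1/√(220 mH · 83.7 µF) = 233 rad/s.
ζ = (R/2)·√(C/L) = (62.8/2)·√(83.7 µF/220 mH) = 0.612.
%OS = 100 e^{−πζ/√(1−ζ²)} with ζ = 0.612 gives 8.77%.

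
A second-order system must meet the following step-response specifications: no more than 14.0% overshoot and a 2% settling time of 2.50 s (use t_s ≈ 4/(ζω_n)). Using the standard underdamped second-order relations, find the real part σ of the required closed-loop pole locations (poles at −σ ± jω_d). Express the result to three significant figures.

The settling-time spec alone fixes σ = ζω_n = 4/t_s = 4/2.50 = 1.60.
(Overshoot then fixes ζ = 0.531 and hence ω_d = σ·√(1−ζ²)/ζ = 2.56 rad/s.)

σ ≈ 1.60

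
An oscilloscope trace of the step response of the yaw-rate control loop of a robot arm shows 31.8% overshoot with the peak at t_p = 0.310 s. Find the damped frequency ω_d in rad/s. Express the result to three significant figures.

ω_d ≈ 10.1 rad/s

t_p = π/ω_d, so ω_d = π/0.310 = 10.1 rad/s.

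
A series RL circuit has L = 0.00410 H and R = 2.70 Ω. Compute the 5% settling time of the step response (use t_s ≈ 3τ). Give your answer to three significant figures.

τ = L/R = 0.00410/2.70 = 0.00152 s.
t_s ≈ 3τ = 0.00456 s.

t_s ≈ 0.00456 s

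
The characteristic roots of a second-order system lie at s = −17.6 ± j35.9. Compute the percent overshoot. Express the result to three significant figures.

%OS ≈ 21.4%

With σ = 17.6, ω_d = 35.9: ω_n = √(σ²+ω_d²) = 40.0 rad/s, ζ = σ/ω_n = 0.440.
%OS = 100·exp(−πζ/√(1−ζ²)) = 21.4%.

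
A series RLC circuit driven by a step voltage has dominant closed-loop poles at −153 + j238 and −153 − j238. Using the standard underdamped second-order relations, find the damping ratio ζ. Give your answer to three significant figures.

ζ ≈ 0.541

The poles are at −σ ± jω_d with σ = 153 and ω_d = 238, so ω_n = √(σ²+ω_d²) = 283 rad/s and ζ = σ/ω_n = 0.541.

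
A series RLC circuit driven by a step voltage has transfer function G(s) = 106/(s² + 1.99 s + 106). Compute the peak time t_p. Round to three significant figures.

Matching coefficients with s² + 2ζω_n s + ω_n² gives ω_n² = 106 ⇒ ω_n = 10.3 rad/s, and ζ = 1.99/(2ω_n) = 0.0966.
ω_d = 10.3·√(1 − 0.0966²) = 10.2 rad/s. Then t_p = π/ω_d = 0.307 s.

t_p ≈ 0.307 s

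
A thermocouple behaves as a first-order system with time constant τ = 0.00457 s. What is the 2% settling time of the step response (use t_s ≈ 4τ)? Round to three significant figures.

t_s ≈ 0.0183 s

t_s ≈ 4τ = 0.0183 s.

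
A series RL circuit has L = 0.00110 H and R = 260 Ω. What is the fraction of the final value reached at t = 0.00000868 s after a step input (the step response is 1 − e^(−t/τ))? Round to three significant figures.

y/y_∞ ≈ 0.871

τ = L/R = 0.00110/260 = 0.00000423 s.
y(t)/y_∞ = 1 − e^(−t/τ) = 1 − e^(−0.00000868/0.00000423) = 1 − e^(−2.05) = 0.871.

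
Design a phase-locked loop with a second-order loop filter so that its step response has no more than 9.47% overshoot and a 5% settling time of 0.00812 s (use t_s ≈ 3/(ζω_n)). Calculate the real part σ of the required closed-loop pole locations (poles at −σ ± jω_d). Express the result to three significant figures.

The settling-time spec alone fixes σ = ζω_n = 3/t_s = 3/0.00812 = 369.
(Overshoot then fixes ζ = 0.600 and hence ω_d = σ·√(1−ζ²)/ζ = 492 rad/s.)

σ ≈ 369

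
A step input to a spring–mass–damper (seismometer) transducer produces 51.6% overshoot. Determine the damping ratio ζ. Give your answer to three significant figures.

ζ ≈ 0.206

ζ = −ln(OS)/√(π² + (ln OS)²). With OS = 0.516, ln OS = −0.6616 and ζ = 0.6616/3.211 = 0.206.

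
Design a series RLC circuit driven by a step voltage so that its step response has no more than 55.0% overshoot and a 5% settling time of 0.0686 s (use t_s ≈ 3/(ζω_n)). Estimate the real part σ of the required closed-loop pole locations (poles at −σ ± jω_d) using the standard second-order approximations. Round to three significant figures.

σ ≈ 43.7

The settling-time spec alone fixes σ = ζω_n = 3/t_s = 3/0.0686 = 43.7.
(Overshoot then fixes ζ = 0.187 and hence ω_d = σ·√(1−ζ²)/ζ = 230 rad/s.)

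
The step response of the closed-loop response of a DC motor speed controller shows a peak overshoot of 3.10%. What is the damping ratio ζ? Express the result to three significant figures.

ζ ≈ 0.742

From %OS = 100·exp(−πζ/√(1−ζ²)), invert to get ζ = −ln(OS)/√(π² + ln²(OS)) with OS = 0.0310.
−ln 0.0310 = 3.474, so ζ = 3.474/√(π² + 12.07) = 0.742.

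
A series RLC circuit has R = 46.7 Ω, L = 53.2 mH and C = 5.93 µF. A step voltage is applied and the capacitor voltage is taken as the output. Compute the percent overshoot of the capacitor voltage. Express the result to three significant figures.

%OS ≈ 45.0%

For a series RLC circuit (capacitor voltage as output), ω_n = 1/√(LC) = 1/√(53.2 mH · 5.93 µF) = 1780 rad/s.
ζ = (R/2)·√(C/L) = (46.7/2)·√(5.93 µF/53.2 mH) = 0.247.
%OS = 100·exp(−πζ/√(1−ζ²)) = 45.0%.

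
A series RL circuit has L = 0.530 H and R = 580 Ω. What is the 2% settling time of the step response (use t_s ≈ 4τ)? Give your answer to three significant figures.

τ = L/R = 0.530/580 = 0.000914 s.
t_s ≈ 4τ = 0.00366 s.

t_s ≈ 0.00366 s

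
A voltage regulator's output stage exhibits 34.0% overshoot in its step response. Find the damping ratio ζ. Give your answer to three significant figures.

Inverting the overshoot relation: ζ = |ln 0.340|/√(π² + ln²0.340) = 0.325.

ζ ≈ 0.325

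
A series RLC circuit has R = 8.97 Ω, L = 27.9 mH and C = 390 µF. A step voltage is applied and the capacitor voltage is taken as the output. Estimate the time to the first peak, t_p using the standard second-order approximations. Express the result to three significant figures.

For a series RLC circuit (capacitor voltage as output), ω_n = 1/√(LC) = 1/√(27.9 mH · 390 µF) = 303 rad/s.
ζ = (R/2)·√(C/L) = (8.97/2)·√(390 µF/27.9 mH) = 0.530.
ω_d = 303·√(1 − 0.530²) = 257 rad/s. t_p = π/ω_d = 0.0122 s.

t_p ≈ 0.0122 s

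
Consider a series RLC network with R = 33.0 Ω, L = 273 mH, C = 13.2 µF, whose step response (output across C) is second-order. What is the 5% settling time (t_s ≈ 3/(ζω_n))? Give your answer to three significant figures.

For a series RLC circuit (capacitor voltage as output), ω_n = 1/√(LC) = 1/√(273 mH · 13.2 µF) = 527 rad/s.
ζ = (R/2)·√(C/L) = (33.0/2)·√(13.2 µF/273 mH) = 0.115.
t_s ≈ 3/(ζω_n) = 0.0496 s.

t_s ≈ 0.0496 s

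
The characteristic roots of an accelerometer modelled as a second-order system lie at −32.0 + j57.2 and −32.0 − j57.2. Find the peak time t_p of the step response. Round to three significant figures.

t_p = π/ω_d with ω_d = 57.2 (the imaginary part), so t_p = 0.0549 s.

t_p ≈ 0.0549 s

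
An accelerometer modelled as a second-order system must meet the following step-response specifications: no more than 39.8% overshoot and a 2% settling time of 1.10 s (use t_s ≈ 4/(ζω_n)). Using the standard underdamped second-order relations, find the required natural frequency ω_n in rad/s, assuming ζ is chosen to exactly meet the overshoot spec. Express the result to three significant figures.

ω_n ≈ 12.9 rad/s

From %OS = 100·exp(−πζ/√(1−ζ²)), invert to get ζ = −ln(OS)/√(π² + ln²(OS)) with OS = 0.398.
−ln 0.398 = 0.9213, so ζ = 0.9213/√(π² + 0.8488) = 0.281.
From t_s ≈ 4/(ζω_n): ω_n = 4/(ζ·t_s) = 4/(0.281·1.10) = 12.9 rad/s.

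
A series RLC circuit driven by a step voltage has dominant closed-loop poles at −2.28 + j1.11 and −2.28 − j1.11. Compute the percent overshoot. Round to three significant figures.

%OS ≈ 0.158%

With σ = 2.28, ω_d = 1.11: ω_n = √(σ²+ω_d²) = 2.54 rad/s, ζ = σ/ω_n = 0.899.
Overshoot: exp(−π·0.899/√(1−0.899²)) = 0.00158, i.e. 0.158%.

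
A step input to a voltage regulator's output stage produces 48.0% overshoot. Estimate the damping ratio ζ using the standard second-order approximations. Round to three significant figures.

ζ = −ln(OS)/√(π² + (ln OS)²). With OS = 0.480, ln OS = −0.7340 and ζ = 0.7340/3.226 = 0.228.

ζ ≈ 0.228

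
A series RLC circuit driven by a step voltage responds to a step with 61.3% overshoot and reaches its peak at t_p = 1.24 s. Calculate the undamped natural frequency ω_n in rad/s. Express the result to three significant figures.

ω_n ≈ 2.56 rad/s

The overshoot fixes ζ = −ln(OS)/√(π²+ln²(OS)) = 0.154.
t_p = π/ω_d ⇒ ω_d = 2.53 rad/s; then ω_n = ω_d/√(1−ζ²) = 2.56 rad/s.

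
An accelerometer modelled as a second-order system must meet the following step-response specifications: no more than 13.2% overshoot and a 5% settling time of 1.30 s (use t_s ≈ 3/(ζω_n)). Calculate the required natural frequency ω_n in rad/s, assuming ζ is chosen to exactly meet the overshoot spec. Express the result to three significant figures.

ω_n ≈ 4.26 rad/s

ζ = −ln(OS)/√(π² + (ln OS)²). With OS = 0.132, ln OS = −2.025 and ζ = 2.025/3.738 = 0.542.
Then ω_n = 3/(ζ t_s) = 3/(0.542 × 1.30) = 4.26 rad/s.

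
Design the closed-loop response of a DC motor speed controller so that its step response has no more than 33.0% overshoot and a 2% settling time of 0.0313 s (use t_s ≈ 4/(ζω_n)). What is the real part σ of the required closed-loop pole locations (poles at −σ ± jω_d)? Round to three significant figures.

σ ≈ 128

The settling-time spec alone fixes σ = ζω_n = 4/t_s = 4/0.0313 = 128.
(Overshoot then fixes ζ = 0.333 and hence ω_d = σ·√(1−ζ²)/ζ = 362 rad/s.)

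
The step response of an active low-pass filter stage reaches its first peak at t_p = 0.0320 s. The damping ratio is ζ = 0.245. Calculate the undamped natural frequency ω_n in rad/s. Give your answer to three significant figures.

Peak time t_p = π/ω_d, so ω_d = π/t_p = π/0.0320 = 98.2 rad/s.
ω_n = ω_d/√(1−ζ²) = 98.2/√0.940 = 101 rad/s.

ω_n ≈ 101 rad/s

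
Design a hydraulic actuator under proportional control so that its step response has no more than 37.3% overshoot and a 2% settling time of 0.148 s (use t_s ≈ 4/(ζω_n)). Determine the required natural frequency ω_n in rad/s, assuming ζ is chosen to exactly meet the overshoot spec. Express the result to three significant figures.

ω_n ≈ 90.2 rad/s

ζ = −ln(OS)/√(π² + (ln OS)²). With OS = 0.373, ln OS = −0.9862 and ζ = 0.9862/3.293 = 0.300.
From t_s ≈ 4/(ζω_n): ω_n = 4/(ζ·t_s) = 4/(0.300·0.148) = 90.2 rad/s.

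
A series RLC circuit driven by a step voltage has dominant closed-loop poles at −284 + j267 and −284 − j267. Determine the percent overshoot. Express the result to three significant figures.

With σ = 284, ω_d = 267: ω_n = √(σ²+ω_d²) = 390 rad/s, ζ = σ/ω_n = 0.729.
%OS = 100 e^{−πζ/√(1−ζ²)} with ζ = 0.729 gives 3.54%.

%OS ≈ 3.54%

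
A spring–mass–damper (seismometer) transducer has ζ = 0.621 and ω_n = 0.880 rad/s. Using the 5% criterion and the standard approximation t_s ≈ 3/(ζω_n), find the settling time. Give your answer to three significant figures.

t_s ≈ 5.49 s

t_s ≈ 3/(ζω_n) = 3/(0.621 × 0.880) = 5.49 s.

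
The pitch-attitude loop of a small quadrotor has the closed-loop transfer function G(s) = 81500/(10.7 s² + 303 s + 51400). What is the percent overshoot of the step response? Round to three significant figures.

%OS ≈ 51.9%

Dividing through by 10.7: denominator becomes s² + 28.32 s + 4804.
So ω_n = √4804 = 69.3 rad/s and ζ = 28.32/(2·69.3) = 0.204.
Overshoot: exp(−π·0.204/√(1−0.204²)) = 0.519, i.e. 51.9%.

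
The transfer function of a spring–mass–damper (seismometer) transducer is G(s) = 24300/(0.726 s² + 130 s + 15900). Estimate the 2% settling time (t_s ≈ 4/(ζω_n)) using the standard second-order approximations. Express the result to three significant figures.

t_s ≈ 0.0447 s

Dividing through by 0.726: denominator becomes s² + 179.1 s + 21900.
So ω_n = √21900 = 148 rad/s and ζ = 179.1/(2·148) = 0.605.
t_s ≈ 4/(ζω_n) = 0.0447 s.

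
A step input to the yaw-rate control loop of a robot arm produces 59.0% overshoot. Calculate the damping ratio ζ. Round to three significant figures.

ζ ≈ 0.166

From %OS = 100·exp(−πζ/√(1−ζ²)), invert to get ζ = −ln(OS)/√(π² + ln²(OS)) with OS = 0.590.
−ln 0.590 = 0.5276, so ζ = 0.5276/√(π² + 0.2784) = 0.166.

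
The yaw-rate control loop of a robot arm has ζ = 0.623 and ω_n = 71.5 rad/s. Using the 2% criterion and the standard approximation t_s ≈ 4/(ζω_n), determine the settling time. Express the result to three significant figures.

t_s ≈ 0.0898 s

t_s ≈ 4/(ζω_n) = 4/(0.623 × 71.5) = 0.0898 s.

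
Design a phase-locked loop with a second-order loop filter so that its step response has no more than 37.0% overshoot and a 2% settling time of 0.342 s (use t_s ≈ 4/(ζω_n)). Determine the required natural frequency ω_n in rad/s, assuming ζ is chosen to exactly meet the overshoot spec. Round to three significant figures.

Inverting the overshoot relation: ζ = |ln 0.370|/√(π² + ln²0.370) = 0.302.
From t_s ≈ 4/(ζω_n): ω_n = 4/(ζ·t_s) = 4/(0.302·0.342) = 38.8 rad/s.

ω_n ≈ 38.8 rad/s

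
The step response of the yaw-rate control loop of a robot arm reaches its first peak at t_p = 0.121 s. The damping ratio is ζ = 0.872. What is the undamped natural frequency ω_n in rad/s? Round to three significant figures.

ω_n ≈ 53.0 rad/s

Peak time t_p = π/ω_d, so ω_d = π/t_p = π/0.121 = 26.0 rad/s.
ω_n = ω_d/√(1−ζ²) = 26.0/√0.240 = 53.0 rad/s.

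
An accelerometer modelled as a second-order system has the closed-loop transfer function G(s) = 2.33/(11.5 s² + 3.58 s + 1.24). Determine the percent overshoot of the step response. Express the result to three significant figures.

Dividing through by 11.5: denominator becomes s² + 0.3113 s + 0.1078.
So ω_n = √0.1078 = 0.328 rad/s and ζ = 0.3113/(2·0.328) = 0.474.
Overshoot: exp(−π·0.474/√(1−0.474²)) = 0.184, i.e. 18.4%.

%OS ≈ 18.4%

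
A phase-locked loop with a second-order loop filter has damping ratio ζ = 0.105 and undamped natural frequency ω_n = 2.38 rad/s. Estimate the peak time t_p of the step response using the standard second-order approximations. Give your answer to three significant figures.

t_p ≈ 1.33 s

The damped frequency is ω_d = ω_n√(1−ζ²) = 2.38·√(1−0.0110) = 2.37 rad/s.
Peak time t_p = π/ω_d = π/2.37 = 1.33 s.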